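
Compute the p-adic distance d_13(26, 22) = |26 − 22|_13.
d_13(26, 22) = 1

Step 1 — x − y = 26 − 22 = 4. Step 2 — v_13(4) = 0 (factor: 4 = (13^0 · 4); the sign does not affect v_p). Step 3 — |x − y|_13 = 13^{0} = 1.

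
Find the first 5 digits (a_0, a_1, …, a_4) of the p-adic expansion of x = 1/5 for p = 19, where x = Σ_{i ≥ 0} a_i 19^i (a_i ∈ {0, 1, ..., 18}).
(a_0, …, a_4) = (4, 15, 3, 15, 3)

v_19(1/5) = 0 (numerator and denominator both coprime to 19), so x ∈ ℤ_19^×. Compute digits iteratively via a_i = x_i mod 19, x_{i+1} = (x_i − a_i)/19, with x_0 = x:
  x_0 = 1/5;  a_0 = 4;  x_1 = (x_0 − 4)/19 = -1/5
  x_1 = -1/5;  a_1 = 15;  x_2 = (x_1 − 15)/19 = -4/5
  x_2 = -4/5;  a_2 = 3;  x_3 = (x_2 − 3)/19 = -1/5
  x_3 = -1/5;  a_3 = 15;  x_4 = (x_3 − 15)/19 = -4/5
  x_4 = -4/5;  a_4 = 3;  x_5 = (x_4 − 3)/19 = -1/5
Digits: (4, 15, 3, 15, 3).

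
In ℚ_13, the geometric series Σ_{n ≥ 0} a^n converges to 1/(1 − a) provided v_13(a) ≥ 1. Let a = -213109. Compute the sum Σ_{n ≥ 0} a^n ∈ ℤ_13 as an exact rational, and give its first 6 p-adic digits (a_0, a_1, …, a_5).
Σ a^n = 1/(1 − a) = 1/213110;  first 6 digits = (1, 0, 0, 7, 5, 12)

v_13(a) = 3 ≥ 1, so the series converges in ℤ_13 to 1/(1 − a) = 1/(1 − (-213109)) = 1/213110. Expand this rational in ℤ_13: compute digits iteratively via d_i = x_i mod 13, x_{i+1} = (x_i − d_i)/13. The first 6 digits are (1, 0, 0, 7, 5, 12).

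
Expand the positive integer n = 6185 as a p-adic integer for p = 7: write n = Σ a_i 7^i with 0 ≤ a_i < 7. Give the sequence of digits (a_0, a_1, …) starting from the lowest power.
(a_0, a_1, …) = (4, 1, 0, 4, 2)

Repeated division by 7 gives the digits low-to-high: 6185 = 4 + 1·7^1 + 4·7^3 + 2·7^4. Digit sequence: (4, 1, 0, 4, 2).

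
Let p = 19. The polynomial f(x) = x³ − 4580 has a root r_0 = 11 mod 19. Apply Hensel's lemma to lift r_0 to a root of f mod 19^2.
r_1 = 11 (mod 361)

Hensel: r_{i+1} = r_i − f(r_i)/f′(r_i) mod 19^{i+2}, where f′(x) = 3x². Iterate:
  r_0 = 11 (mod 19)
  r_1 = 11 (mod 361)
Final: r = 11 with f(r) ≡ 0 mod 19^2.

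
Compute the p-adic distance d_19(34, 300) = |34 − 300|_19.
d_19(34, 300) = 1/19

Step 1 — x − y = 34 − 300 = -266. Step 2 — v_19(-266) = 1 (factor: -266 = −(19^1 · 14); the sign does not affect v_p). Step 3 — |x − y|_19 = 19^{-1} = 1/19.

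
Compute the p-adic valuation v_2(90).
v_2(90) = 1

v_2(n) is the largest exponent k such that 2^k divides n. Factor out: 90 = 2^1 · 45. (Sign doesn't affect v_p.) So v_2(90) = 1.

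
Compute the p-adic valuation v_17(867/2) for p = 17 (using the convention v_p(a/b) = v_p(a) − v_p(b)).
v_17(867/2) = 2

Factor powers of 17 from the numerator and denominator of the reduced fraction: 867 = 17^2 · 3 and 2 = 17^0 · 2. Apply v_p(a/b) = v_p(a) − v_p(b): v_17(867/2) = 2 − 0 = 2.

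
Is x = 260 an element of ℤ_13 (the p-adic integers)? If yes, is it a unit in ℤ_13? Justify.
x ∈ ℤ_13 but not a unit; v_13(x) = 1 > 0

ℤ_13 = {x ∈ ℚ_13 : v_13(x) ≥ 0} and ℤ_13^× = {x ∈ ℤ_13 : v_13(x) = 0}. Here v_13(260) = v_13(num) − v_13(den) = 1; compare against these criteria.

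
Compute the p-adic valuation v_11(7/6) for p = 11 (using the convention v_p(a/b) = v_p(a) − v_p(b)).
v_11(7/6) = 0

Factor powers of 11 from the numerator and denominator of the reduced fraction: 7 = 11^0 · 7 and 6 = 11^0 · 6. Apply v_p(a/b) = v_p(a) − v_p(b): v_11(7/6) = 0 − 0 = 0.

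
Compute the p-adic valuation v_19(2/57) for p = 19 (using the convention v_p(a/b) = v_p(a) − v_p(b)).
v_19(2/57) = -1

Factor powers of 19 from the numerator and denominator of the reduced fraction: 2 = 19^0 · 2 and 57 = 19^1 · 3. Apply v_p(a/b) = v_p(a) − v_p(b): v_19(2/57) = 0 − 1 = -1.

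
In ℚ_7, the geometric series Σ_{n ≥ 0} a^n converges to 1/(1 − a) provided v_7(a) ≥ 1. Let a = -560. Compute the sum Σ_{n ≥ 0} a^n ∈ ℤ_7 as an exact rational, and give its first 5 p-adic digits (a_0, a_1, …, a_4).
Σ a^n = 1/(1 − a) = 1/561;  first 5 digits = (1, 4, 4, 3, 1)

v_7(a) = 1 ≥ 1, so the series converges in ℤ_7 to 1/(1 − a) = 1/(1 − (-560)) = 1/561. Expand this rational in ℤ_7: compute digits iteratively via d_i = x_i mod 7, x_{i+1} = (x_i − d_i)/7. The first 5 digits are (1, 4, 4, 3, 1).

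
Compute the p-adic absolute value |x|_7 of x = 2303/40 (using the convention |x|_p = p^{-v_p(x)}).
|2303/40|_7 = 1/49

Step 1 — compute v_7(x) by factoring powers of 7 out of the numerator and denominator: v_7(2303/40) = 2. Step 2 — apply |x|_p = p^{-v_p(x)} = 7^{-2} = 1/49.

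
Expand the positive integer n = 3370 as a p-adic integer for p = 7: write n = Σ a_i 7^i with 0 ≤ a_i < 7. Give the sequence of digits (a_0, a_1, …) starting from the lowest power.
(a_0, a_1, …) = (3, 5, 5, 2, 1)

Repeated division by 7 gives the digits low-to-high: 3370 = 3 + 5·7^1 + 5·7^2 + 2·7^3 + 1·7^4. Digit sequence: (3, 5, 5, 2, 1).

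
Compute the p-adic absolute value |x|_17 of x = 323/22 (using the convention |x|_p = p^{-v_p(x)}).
|323/22|_17 = 1/17

Step 1 — compute v_17(x) by factoring powers of 17 out of the numerator and denominator: v_17(323/22) = 1. Step 2 — apply |x|_p = p^{-v_p(x)} = 17^{-1} = 1/17.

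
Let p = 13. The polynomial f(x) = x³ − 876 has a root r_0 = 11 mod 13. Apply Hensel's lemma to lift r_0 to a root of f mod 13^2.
r_1 = 128 (mod 169)

Hensel: r_{i+1} = r_i − f(r_i)/f′(r_i) mod 13^{i+2}, where f′(x) = 3x². Iterate:
  r_0 = 11 (mod 13)
  r_1 = 128 (mod 169)
Final: r = 128 with f(r) ≡ 0 mod 13^2.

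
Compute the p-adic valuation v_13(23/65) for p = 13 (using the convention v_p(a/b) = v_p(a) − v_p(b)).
v_13(23/65) = -1

Factor powers of 13 from the numerator and denominator of the reduced fraction: 23 = 13^0 · 23 and 65 = 13^1 · 5. Apply v_p(a/b) = v_p(a) − v_p(b): v_13(23/65) = 0 − 1 = -1.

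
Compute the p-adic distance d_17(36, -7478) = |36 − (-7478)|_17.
d_17(36, -7478) = 1/289

Step 1 — x − y = 36 − (-7478) = 7514. Step 2 — v_17(7514) = 2 (factor: 7514 = (17^2 · 26); the sign does not affect v_p). Step 3 — |x − y|_17 = 17^{-2} = 1/289.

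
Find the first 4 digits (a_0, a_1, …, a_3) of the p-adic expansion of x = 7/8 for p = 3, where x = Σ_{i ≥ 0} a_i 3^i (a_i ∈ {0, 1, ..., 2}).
(a_0, …, a_3) = (2, 0, 1, 0)

v_3(7/8) = 0 (numerator and denominator both coprime to 3), so x ∈ ℤ_3^×. Compute digits iteratively via a_i = x_i mod 3, x_{i+1} = (x_i − a_i)/3, with x_0 = x:
  x_0 = 7/8;  a_0 = 2;  x_1 = (x_0 − 2)/3 = -3/8
  x_1 = -3/8;  a_1 = 0;  x_2 = (x_1 − 0)/3 = -1/8
  x_2 = -1/8;  a_2 = 1;  x_3 = (x_2 − 1)/3 = -3/8
  x_3 = -3/8;  a_3 = 0;  x_4 = (x_3 − 0)/3 = -1/8
Digits: (2, 0, 1, 0).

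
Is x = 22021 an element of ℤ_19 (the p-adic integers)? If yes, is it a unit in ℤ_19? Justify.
x ∈ ℤ_19 but not a unit; v_19(x) = 2 > 0

ℤ_19 = {x ∈ ℚ_19 : v_19(x) ≥ 0} and ℤ_19^× = {x ∈ ℤ_19 : v_19(x) = 0}. Here v_19(22021) = v_19(num) − v_19(den) = 2; compare against these criteria.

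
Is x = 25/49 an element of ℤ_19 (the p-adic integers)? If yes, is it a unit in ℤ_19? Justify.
x ∈ ℤ_19^× (unit); v_19(x) = 0

ℤ_19 = {x ∈ ℚ_19 : v_19(x) ≥ 0} and ℤ_19^× = {x ∈ ℤ_19 : v_19(x) = 0}. Here v_19(25/49) = v_19(num) − v_19(den) = 0; compare against these criteria.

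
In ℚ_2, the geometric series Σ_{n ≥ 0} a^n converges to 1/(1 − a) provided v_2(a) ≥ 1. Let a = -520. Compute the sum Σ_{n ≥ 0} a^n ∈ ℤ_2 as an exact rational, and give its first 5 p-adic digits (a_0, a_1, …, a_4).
Σ a^n = 1/(1 − a) = 1/521;  first 5 digits = (1, 0, 0, 1, 1)

v_2(a) = 3 ≥ 1, so the series converges in ℤ_2 to 1/(1 − a) = 1/(1 − (-520)) = 1/521. Expand this rational in ℤ_2: compute digits iteratively via d_i = x_i mod 2, x_{i+1} = (x_i − d_i)/2. The first 5 digits are (1, 0, 0, 1, 1).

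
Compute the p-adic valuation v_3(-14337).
v_3(-14337) = 5

v_3(n) is the largest exponent k such that 3^k divides n. Factor out: -14337 = -3^5 · 59. (Sign doesn't affect v_p.) So v_3(-14337) = 5.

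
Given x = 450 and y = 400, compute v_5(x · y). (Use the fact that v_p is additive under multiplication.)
v_5(180000) = 4

v_p(x) = 2 (factor: 450 = 5^2 · 18); v_p(y) = 2 (factor: 400 = 5^2 · 16). Additivity: v_p(xy) = v_p(x) + v_p(y) = 2 + 2 = 4. (Direct check: xy = 180000 = 5^4 · (288).)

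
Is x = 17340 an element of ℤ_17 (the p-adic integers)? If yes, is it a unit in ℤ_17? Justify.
x ∈ ℤ_17 but not a unit; v_17(x) = 2 > 0

ℤ_17 = {x ∈ ℚ_17 : v_17(x) ≥ 0} and ℤ_17^× = {x ∈ ℤ_17 : v_17(x) = 0}. Here v_17(17340) = v_17(num) − v_17(den) = 2; compare against these criteria.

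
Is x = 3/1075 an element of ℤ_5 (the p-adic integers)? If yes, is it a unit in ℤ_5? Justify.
x ∉ ℤ_5 (v_5(x) = -2 < 0)

ℤ_5 = {x ∈ ℚ_5 : v_5(x) ≥ 0} and ℤ_5^× = {x ∈ ℤ_5 : v_5(x) = 0}. Here v_5(3/1075) = v_5(num) − v_5(den) = -2; compare against these criteria.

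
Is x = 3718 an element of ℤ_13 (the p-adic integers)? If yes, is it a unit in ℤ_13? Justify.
x ∈ ℤ_13 but not a unit; v_13(x) = 2 > 0

ℤ_13 = {x ∈ ℚ_13 : v_13(x) ≥ 0} and ℤ_13^× = {x ∈ ℤ_13 : v_13(x) = 0}. Here v_13(3718) = v_13(num) − v_13(den) = 2; compare against these criteria.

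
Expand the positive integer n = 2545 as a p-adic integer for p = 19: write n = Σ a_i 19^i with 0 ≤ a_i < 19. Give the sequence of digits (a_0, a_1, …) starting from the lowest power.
(a_0, a_1, …) = (18, 0, 7)

Repeated division by 19 gives the digits low-to-high: 2545 = 18 + 7·19^2. Digit sequence: (18, 0, 7).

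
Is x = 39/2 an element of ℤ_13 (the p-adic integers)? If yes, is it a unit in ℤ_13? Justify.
x ∈ ℤ_13 but not a unit; v_13(x) = 1 > 0

ℤ_13 = {x ∈ ℚ_13 : v_13(x) ≥ 0} and ℤ_13^× = {x ∈ ℤ_13 : v_13(x) = 0}. Here v_13(39/2) = v_13(num) − v_13(den) = 1; compare against these criteria.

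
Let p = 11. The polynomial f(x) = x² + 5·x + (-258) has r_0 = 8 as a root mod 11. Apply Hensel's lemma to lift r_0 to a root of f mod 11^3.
r_2 = 217 (mod 1331)

Hensel: r_{i+1} = r_i − f(r_i)·(f′(r_i))^{-1} mod 11^{i+2}, f′(x) = 2x + 5. Iterate:
  r_0 = 8 (mod 11)
  r_1 = 96 (mod 121)
  r_2 = 217 (mod 1331)
Final: r = 217 satisfies f(r) ≡ 0 mod 11^3.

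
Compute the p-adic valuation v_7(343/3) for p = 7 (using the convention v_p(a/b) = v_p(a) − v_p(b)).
v_7(343/3) = 3

Factor powers of 7 from the numerator and denominator of the reduced fraction: 343 = 7^3 · 1 and 3 = 7^0 · 3. Apply v_p(a/b) = v_p(a) − v_p(b): v_7(343/3) = 3 − 0 = 3.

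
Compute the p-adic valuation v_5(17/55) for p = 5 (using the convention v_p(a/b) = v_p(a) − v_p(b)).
v_5(17/55) = -1

Factor powers of 5 from the numerator and denominator of the reduced fraction: 17 = 5^0 · 17 and 55 = 5^1 · 11. Apply v_p(a/b) = v_p(a) − v_p(b): v_5(17/55) = 0 − 1 = -1.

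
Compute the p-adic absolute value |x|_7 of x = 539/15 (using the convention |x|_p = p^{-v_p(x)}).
|539/15|_7 = 1/49

Step 1 — compute v_7(x) by factoring powers of 7 out of the numerator and denominator: v_7(539/15) = 2. Step 2 — apply |x|_p = p^{-v_p(x)} = 7^{-2} = 1/49.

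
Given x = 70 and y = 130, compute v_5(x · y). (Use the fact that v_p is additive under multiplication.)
v_5(9100) = 2

v_p(x) = 1 (factor: 70 = 5^1 · 14); v_p(y) = 1 (factor: 130 = 5^1 · 26). Additivity: v_p(xy) = v_p(x) + v_p(y) = 1 + 1 = 2. (Direct check: xy = 9100 = 5^2 · (364).)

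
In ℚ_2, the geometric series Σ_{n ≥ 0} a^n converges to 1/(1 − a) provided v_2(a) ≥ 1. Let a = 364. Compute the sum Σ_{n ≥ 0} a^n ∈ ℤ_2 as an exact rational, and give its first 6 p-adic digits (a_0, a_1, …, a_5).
Σ a^n = 1/(1 − a) = -1/363;  first 6 digits = (1, 0, 1, 1, 1, 1)

v_2(a) = 2 ≥ 1, so the series converges in ℤ_2 to 1/(1 − a) = 1/(1 − 364) = -1/363. Expand this rational in ℤ_2: compute digits iteratively via d_i = x_i mod 2, x_{i+1} = (x_i − d_i)/2. The first 6 digits are (1, 0, 1, 1, 1, 1).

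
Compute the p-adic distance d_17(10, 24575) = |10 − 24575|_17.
d_17(10, 24575) = 1/4913

Step 1 — x − y = 10 − 24575 = -24565. Step 2 — v_17(-24565) = 3 (factor: -24565 = −(17^3 · 5); the sign does not affect v_p). Step 3 — |x − y|_17 = 17^{-3} = 1/4913.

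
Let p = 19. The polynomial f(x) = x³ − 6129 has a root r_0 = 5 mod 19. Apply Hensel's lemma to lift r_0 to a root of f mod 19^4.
r_3 = 56815 (mod 130321)

Hensel: r_{i+1} = r_i − f(r_i)/f′(r_i) mod 19^{i+2}, where f′(x) = 3x². Iterate:
  r_0 = 5 (mod 19)
  r_1 = 138 (mod 361)
  r_2 = 1943 (mod 6859)
  r_3 = 56815 (mod 130321)
Final: r = 56815 with f(r) ≡ 0 mod 19^4.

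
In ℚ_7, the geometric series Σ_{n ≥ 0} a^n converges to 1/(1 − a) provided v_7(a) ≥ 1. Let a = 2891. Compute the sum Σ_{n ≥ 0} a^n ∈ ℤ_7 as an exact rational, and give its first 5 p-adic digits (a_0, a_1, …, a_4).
Σ a^n = 1/(1 − a) = -1/2890;  first 5 digits = (1, 0, 3, 1, 3)

v_7(a) = 2 ≥ 1, so the series converges in ℤ_7 to 1/(1 − a) = 1/(1 − 2891) = -1/2890. Expand this rational in ℤ_7: compute digits iteratively via d_i = x_i mod 7, x_{i+1} = (x_i − d_i)/7. The first 5 digits are (1, 0, 3, 1, 3).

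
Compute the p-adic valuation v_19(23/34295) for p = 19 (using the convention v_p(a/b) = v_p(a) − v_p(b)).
v_19(23/34295) = -3

Factor powers of 19 from the numerator and denominator of the reduced fraction: 23 = 19^0 · 23 and 34295 = 19^3 · 5. Apply v_p(a/b) = v_p(a) − v_p(b): v_19(23/34295) = 0 − 3 = -3.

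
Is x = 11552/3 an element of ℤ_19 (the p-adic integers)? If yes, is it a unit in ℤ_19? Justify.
x ∈ ℤ_19 but not a unit; v_19(x) = 2 > 0

ℤ_19 = {x ∈ ℚ_19 : v_19(x) ≥ 0} and ℤ_19^× = {x ∈ ℤ_19 : v_19(x) = 0}. Here v_19(11552/3) = v_19(num) − v_19(den) = 2; compare against these criteria.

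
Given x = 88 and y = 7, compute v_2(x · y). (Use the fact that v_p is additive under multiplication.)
v_2(616) = 3

v_p(x) = 3 (factor: 88 = 2^3 · 11); v_p(y) = 0 (factor: 7 = 2^0 · 7). Additivity: v_p(xy) = v_p(x) + v_p(y) = 3 + 0 = 3. (Direct check: xy = 616 = 2^3 · (77).)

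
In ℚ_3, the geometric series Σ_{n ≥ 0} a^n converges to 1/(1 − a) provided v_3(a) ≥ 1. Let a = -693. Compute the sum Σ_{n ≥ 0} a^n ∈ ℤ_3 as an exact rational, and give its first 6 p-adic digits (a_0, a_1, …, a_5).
Σ a^n = 1/(1 − a) = 1/694;  first 6 digits = (1, 0, 1, 1, 1, 2)

v_3(a) = 2 ≥ 1, so the series converges in ℤ_3 to 1/(1 − a) = 1/(1 − (-693)) = 1/694. Expand this rational in ℤ_3: compute digits iteratively via d_i = x_i mod 3, x_{i+1} = (x_i − d_i)/3. The first 6 digits are (1, 0, 1, 1, 1, 2).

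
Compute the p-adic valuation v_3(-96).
v_3(-96) = 1

v_3(n) is the largest exponent k such that 3^k divides n. Factor out: -96 = -3^1 · 32. (Sign doesn't affect v_p.) So v_3(-96) = 1.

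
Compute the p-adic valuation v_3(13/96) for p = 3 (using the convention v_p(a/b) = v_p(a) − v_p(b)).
v_3(13/96) = -1

Factor powers of 3 from the numerator and denominator of the reduced fraction: 13 = 3^0 · 13 and 96 = 3^1 · 32. Apply v_p(a/b) = v_p(a) − v_p(b): v_3(13/96) = 0 − 1 = -1.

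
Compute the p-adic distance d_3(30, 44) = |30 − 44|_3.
d_3(30, 44) = 1

Step 1 — x − y = 30 − 44 = -14. Step 2 — v_3(-14) = 0 (factor: -14 = −(3^0 · 14); the sign does not affect v_p). Step 3 — |x − y|_3 = 3^{0} = 1.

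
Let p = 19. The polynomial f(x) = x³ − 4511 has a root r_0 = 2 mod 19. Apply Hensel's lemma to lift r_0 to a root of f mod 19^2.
r_1 = 287 (mod 361)

Hensel: r_{i+1} = r_i − f(r_i)/f′(r_i) mod 19^{i+2}, where f′(x) = 3x². Iterate:
  r_0 = 2 (mod 19)
  r_1 = 287 (mod 361)
Final: r = 287 with f(r) ≡ 0 mod 19^2.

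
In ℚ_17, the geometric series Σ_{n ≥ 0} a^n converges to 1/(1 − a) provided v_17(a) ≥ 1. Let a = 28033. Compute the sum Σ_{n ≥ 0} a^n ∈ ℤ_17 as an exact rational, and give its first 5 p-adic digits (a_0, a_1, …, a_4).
Σ a^n = 1/(1 − a) = -1/28032;  first 5 digits = (1, 0, 12, 5, 8)

v_17(a) = 2 ≥ 1, so the series converges in ℤ_17 to 1/(1 − a) = 1/(1 − 28033) = -1/28032. Expand this rational in ℤ_17: compute digits iteratively via d_i = x_i mod 17, x_{i+1} = (x_i − d_i)/17. The first 5 digits are (1, 0, 12, 5, 8).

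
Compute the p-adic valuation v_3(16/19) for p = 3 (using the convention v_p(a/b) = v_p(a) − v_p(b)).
v_3(16/19) = 0

Factor powers of 3 from the numerator and denominator of the reduced fraction: 16 = 3^0 · 16 and 19 = 3^0 · 19. Apply v_p(a/b) = v_p(a) − v_p(b): v_3(16/19) = 0 − 0 = 0.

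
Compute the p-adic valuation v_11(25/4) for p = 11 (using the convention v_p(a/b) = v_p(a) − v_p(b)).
v_11(25/4) = 0

Factor powers of 11 from the numerator and denominator of the reduced fraction: 25 = 11^0 · 25 and 4 = 11^0 · 4. Apply v_p(a/b) = v_p(a) − v_p(b): v_11(25/4) = 0 − 0 = 0.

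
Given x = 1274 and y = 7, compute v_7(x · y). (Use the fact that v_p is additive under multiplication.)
v_7(8918) = 3

v_p(x) = 2 (factor: 1274 = 7^2 · 26); v_p(y) = 1 (factor: 7 = 7^1 · 1). Additivity: v_p(xy) = v_p(x) + v_p(y) = 2 + 1 = 3. (Direct check: xy = 8918 = 7^3 · (26).)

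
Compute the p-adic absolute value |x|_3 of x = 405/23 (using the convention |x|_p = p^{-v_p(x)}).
|405/23|_3 = 1/81

Step 1 — compute v_3(x) by factoring powers of 3 out of the numerator and denominator: v_3(405/23) = 4. Step 2 — apply |x|_p = p^{-v_p(x)} = 3^{-4} = 1/81.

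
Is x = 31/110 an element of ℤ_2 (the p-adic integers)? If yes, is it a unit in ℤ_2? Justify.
x ∉ ℤ_2 (v_2(x) = -1 < 0)

ℤ_2 = {x ∈ ℚ_2 : v_2(x) ≥ 0} and ℤ_2^× = {x ∈ ℤ_2 : v_2(x) = 0}. Here v_2(31/110) = v_2(num) − v_2(den) = -1; compare against these criteria.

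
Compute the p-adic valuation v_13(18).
v_13(18) = 0

v_13(n) is the largest exponent k such that 13^k divides n. Factor out: 18 = 13^0 · 18. (Sign doesn't affect v_p.) So v_13(18) = 0.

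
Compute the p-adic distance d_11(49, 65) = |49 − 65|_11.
d_11(49, 65) = 1

Step 1 — x − y = 49 − 65 = -16. Step 2 — v_11(-16) = 0 (factor: -16 = −(11^0 · 16); the sign does not affect v_p). Step 3 — |x − y|_11 = 11^{0} = 1.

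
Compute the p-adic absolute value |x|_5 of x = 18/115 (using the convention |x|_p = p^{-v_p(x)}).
|18/115|_5 = 5

Step 1 — compute v_5(x) by factoring powers of 5 out of the numerator and denominator: v_5(18/115) = -1. Step 2 — apply |x|_p = p^{-v_p(x)} = 5^{1} = 5.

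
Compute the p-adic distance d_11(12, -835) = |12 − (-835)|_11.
d_11(12, -835) = 1/121

Step 1 — x − y = 12 − (-835) = 847. Step 2 — v_11(847) = 2 (factor: 847 = (11^2 · 7); the sign does not affect v_p). Step 3 — |x − y|_11 = 11^{-2} = 1/121.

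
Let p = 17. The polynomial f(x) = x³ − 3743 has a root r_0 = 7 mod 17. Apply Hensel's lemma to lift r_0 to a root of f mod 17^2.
r_1 = 211 (mod 289)

Hensel: r_{i+1} = r_i − f(r_i)/f′(r_i) mod 17^{i+2}, where f′(x) = 3x². Iterate:
  r_0 = 7 (mod 17)
  r_1 = 211 (mod 289)
Final: r = 211 with f(r) ≡ 0 mod 17^2.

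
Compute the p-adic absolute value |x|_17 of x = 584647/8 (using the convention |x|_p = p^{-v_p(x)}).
|584647/8|_17 = 1/83521

Step 1 — compute v_17(x) by factoring powers of 17 out of the numerator and denominator: v_17(584647/8) = 4. Step 2 — apply |x|_p = p^{-v_p(x)} = 17^{-4} = 1/83521.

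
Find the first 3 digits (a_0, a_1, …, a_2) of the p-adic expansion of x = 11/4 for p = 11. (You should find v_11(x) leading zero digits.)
(a_0, …, a_2) = (0, 3, 8)

v_11(11/4) = 1, so a_0 = ... = a_0 = 0. Factor out: x = 11^1 · u with u = 1/4 a unit in ℤ_11. Expand u iteratively via a_{v+i} = u_i mod 11, u_{i+1} = (u_i − a_{v+i})/11:
  u_0 = 1/4;  a_1 = 3;  u_1 = (u_0 − 3)/11 = -1/4
  u_1 = -1/4;  a_2 = 8;  u_2 = (u_1 − 8)/11 = -3/4
Digits: (0, 3, 8).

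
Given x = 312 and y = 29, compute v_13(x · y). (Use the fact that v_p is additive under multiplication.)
v_13(9048) = 1

v_p(x) = 1 (factor: 312 = 13^1 · 24); v_p(y) = 0 (factor: 29 = 13^0 · 29). Additivity: v_p(xy) = v_p(x) + v_p(y) = 1 + 0 = 1. (Direct check: xy = 9048 = 13^1 · (696).)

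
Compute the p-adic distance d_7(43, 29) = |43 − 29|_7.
d_7(43, 29) = 1/7

Step 1 — x − y = 43 − 29 = 14. Step 2 — v_7(14) = 1 (factor: 14 = (7^1 · 2); the sign does not affect v_p). Step 3 — |x − y|_7 = 7^{-1} = 1/7.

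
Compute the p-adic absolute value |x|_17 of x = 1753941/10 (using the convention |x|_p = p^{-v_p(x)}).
|1753941/10|_17 = 1/83521

Step 1 — compute v_17(x) by factoring powers of 17 out of the numerator and denominator: v_17(1753941/10) = 4. Step 2 — apply |x|_p = p^{-v_p(x)} = 17^{-4} = 1/83521.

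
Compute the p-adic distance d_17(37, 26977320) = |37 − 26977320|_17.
d_17(37, 26977320) = 1/1419857

Step 1 — x − y = 37 − 26977320 = -26977283. Step 2 — v_17(-26977283) = 5 (factor: -26977283 = −(17^5 · 19); the sign does not affect v_p). Step 3 — |x − y|_17 = 17^{-5} = 1/1419857.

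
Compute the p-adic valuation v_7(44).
v_7(44) = 0

v_7(n) is the largest exponent k such that 7^k divides n. Factor out: 44 = 7^0 · 44. (Sign doesn't affect v_p.) So v_7(44) = 0.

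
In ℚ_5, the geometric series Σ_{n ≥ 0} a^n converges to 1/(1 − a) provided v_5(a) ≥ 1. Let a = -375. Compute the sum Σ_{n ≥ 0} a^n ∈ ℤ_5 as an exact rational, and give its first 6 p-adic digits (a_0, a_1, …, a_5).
Σ a^n = 1/(1 − a) = 1/376;  first 6 digits = (1, 0, 0, 2, 4, 4)

v_5(a) = 3 ≥ 1, so the series converges in ℤ_5 to 1/(1 − a) = 1/(1 − (-375)) = 1/376. Expand this rational in ℤ_5: compute digits iteratively via d_i = x_i mod 5, x_{i+1} = (x_i − d_i)/5. The first 6 digits are (1, 0, 0, 2, 4, 4).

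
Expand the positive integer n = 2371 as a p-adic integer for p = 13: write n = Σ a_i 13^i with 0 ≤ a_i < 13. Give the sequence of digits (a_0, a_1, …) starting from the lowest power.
(a_0, a_1, …) = (5, 0, 1, 1)

Repeated division by 13 gives the digits low-to-high: 2371 = 5 + 1·13^2 + 1·13^3. Digit sequence: (5, 0, 1, 1).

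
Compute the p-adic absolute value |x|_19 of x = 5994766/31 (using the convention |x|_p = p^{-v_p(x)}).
|5994766/31|_19 = 1/130321

Step 1 — compute v_19(x) by factoring powers of 19 out of the numerator and denominator: v_19(5994766/31) = 4. Step 2 — apply |x|_p = p^{-v_p(x)} = 19^{-4} = 1/130321.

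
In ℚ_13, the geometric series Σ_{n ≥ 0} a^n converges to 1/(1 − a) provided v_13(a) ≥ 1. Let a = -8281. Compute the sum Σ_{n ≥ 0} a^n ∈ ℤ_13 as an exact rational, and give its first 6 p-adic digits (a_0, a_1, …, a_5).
Σ a^n = 1/(1 − a) = 1/8282;  first 6 digits = (1, 0, 3, 9, 8, 2)

v_13(a) = 2 ≥ 1, so the series converges in ℤ_13 to 1/(1 − a) = 1/(1 − (-8281)) = 1/8282. Expand this rational in ℤ_13: compute digits iteratively via d_i = x_i mod 13, x_{i+1} = (x_i − d_i)/13. The first 6 digits are (1, 0, 3, 9, 8, 2).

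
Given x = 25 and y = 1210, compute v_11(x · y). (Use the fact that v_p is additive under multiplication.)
v_11(30250) = 2

v_p(x) = 0 (factor: 25 = 11^0 · 25); v_p(y) = 2 (factor: 1210 = 11^2 · 10). Additivity: v_p(xy) = v_p(x) + v_p(y) = 0 + 2 = 2. (Direct check: xy = 30250 = 11^2 · (250).)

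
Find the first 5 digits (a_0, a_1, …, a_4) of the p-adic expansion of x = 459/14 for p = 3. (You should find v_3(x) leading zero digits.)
(a_0, …, a_4) = (0, 0, 0, 1, 2)

v_3(459/14) = 3, so a_0 = ... = a_2 = 0. Factor out: x = 3^3 · u with u = 17/14 a unit in ℤ_3. Expand u iteratively via a_{v+i} = u_i mod 3, u_{i+1} = (u_i − a_{v+i})/3:
  u_0 = 17/14;  a_3 = 1;  u_1 = (u_0 − 1)/3 = 1/14
  u_1 = 1/14;  a_4 = 2;  u_2 = (u_1 − 2)/3 = -9/14
Digits: (0, 0, 0, 1, 2).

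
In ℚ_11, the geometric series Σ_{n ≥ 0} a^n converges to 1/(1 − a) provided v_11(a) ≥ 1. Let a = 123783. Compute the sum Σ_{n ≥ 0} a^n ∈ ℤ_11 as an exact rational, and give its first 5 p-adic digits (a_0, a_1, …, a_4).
Σ a^n = 1/(1 − a) = -1/123782;  first 5 digits = (1, 0, 0, 5, 8)

v_11(a) = 3 ≥ 1, so the series converges in ℤ_11 to 1/(1 − a) = 1/(1 − 123783) = -1/123782. Expand this rational in ℤ_11: compute digits iteratively via d_i = x_i mod 11, x_{i+1} = (x_i − d_i)/11. The first 5 digits are (1, 0, 0, 5, 8).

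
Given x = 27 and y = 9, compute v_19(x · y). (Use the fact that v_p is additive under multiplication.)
v_19(243) = 0

v_p(x) = 0 (factor: 27 = 19^0 · 27); v_p(y) = 0 (factor: 9 = 19^0 · 9). Additivity: v_p(xy) = v_p(x) + v_p(y) = 0 + 0 = 0. (Direct check: xy = 243 = 19^0 · (243).)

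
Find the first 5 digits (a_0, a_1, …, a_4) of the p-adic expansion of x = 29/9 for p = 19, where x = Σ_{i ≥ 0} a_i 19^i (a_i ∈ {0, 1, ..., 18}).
(a_0, …, a_4) = (18, 14, 14, 14, 14)

v_19(29/9) = 0 (numerator and denominator both coprime to 19), so x ∈ ℤ_19^×. Compute digits iteratively via a_i = x_i mod 19, x_{i+1} = (x_i − a_i)/19, with x_0 = x:
  x_0 = 29/9;  a_0 = 18;  x_1 = (x_0 − 18)/19 = -7/9
  x_1 = -7/9;  a_1 = 14;  x_2 = (x_1 − 14)/19 = -7/9
  x_2 = -7/9;  a_2 = 14;  x_3 = (x_2 − 14)/19 = -7/9
  x_3 = -7/9;  a_3 = 14;  x_4 = (x_3 − 14)/19 = -7/9
  x_4 = -7/9;  a_4 = 14;  x_5 = (x_4 − 14)/19 = -7/9
Digits: (18, 14, 14, 14, 14).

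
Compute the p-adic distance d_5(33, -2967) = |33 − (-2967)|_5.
d_5(33, -2967) = 1/125

Step 1 — x − y = 33 − (-2967) = 3000. Step 2 — v_5(3000) = 3 (factor: 3000 = (5^3 · 24); the sign does not affect v_p). Step 3 — |x − y|_5 = 5^{-3} = 1/125.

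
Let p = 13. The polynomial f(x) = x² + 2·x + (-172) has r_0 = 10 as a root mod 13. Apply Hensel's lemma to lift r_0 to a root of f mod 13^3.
r_2 = 504 (mod 2197)

Hensel: r_{i+1} = r_i − f(r_i)·(f′(r_i))^{-1} mod 13^{i+2}, f′(x) = 2x + 2. Iterate:
  r_0 = 10 (mod 13)
  r_1 = 166 (mod 169)
  r_2 = 504 (mod 2197)
Final: r = 504 satisfies f(r) ≡ 0 mod 13^3.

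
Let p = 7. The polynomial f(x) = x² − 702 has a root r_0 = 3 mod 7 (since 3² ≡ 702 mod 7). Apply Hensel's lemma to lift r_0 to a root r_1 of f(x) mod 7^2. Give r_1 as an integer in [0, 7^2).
r_1 = 45 (mod 49)

Hensel's recurrence: r_{i+1} = r_i − f(r_i)·(f′(r_i))^{-1} mod 7^{i+2}, with f′(x) = 2x. Iterate:
  r_0 = 3 (mod 7)
  r_1 = 45 (mod 49)
Final: r_1 = 45, and one checks f(r_1) ≡ 0 mod 7^2.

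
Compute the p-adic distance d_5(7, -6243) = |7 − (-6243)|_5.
d_5(7, -6243) = 1/3125

Step 1 — x − y = 7 − (-6243) = 6250. Step 2 — v_5(6250) = 5 (factor: 6250 = (5^5 · 2); the sign does not affect v_p). Step 3 — |x − y|_5 = 5^{-5} = 1/3125.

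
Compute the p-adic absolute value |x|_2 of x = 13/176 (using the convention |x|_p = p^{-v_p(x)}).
|13/176|_2 = 16

Step 1 — compute v_2(x) by factoring powers of 2 out of the numerator and denominator: v_2(13/176) = -4. Step 2 — apply |x|_p = p^{-v_p(x)} = 2^{4} = 16.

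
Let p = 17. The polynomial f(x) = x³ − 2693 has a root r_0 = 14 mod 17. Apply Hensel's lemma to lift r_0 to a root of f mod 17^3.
r_2 = 558 (mod 4913)

Hensel: r_{i+1} = r_i − f(r_i)/f′(r_i) mod 17^{i+2}, where f′(x) = 3x². Iterate:
  r_0 = 14 (mod 17)
  r_1 = 269 (mod 289)
  r_2 = 558 (mod 4913)
Final: r = 558 with f(r) ≡ 0 mod 17^3.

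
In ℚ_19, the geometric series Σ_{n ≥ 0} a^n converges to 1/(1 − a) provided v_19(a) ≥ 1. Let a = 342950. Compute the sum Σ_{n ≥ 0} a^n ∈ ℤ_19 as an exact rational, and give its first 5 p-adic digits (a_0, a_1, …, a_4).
Σ a^n = 1/(1 − a) = -1/342949;  first 5 digits = (1, 0, 0, 12, 2)

v_19(a) = 3 ≥ 1, so the series converges in ℤ_19 to 1/(1 − a) = 1/(1 − 342950) = -1/342949. Expand this rational in ℤ_19: compute digits iteratively via d_i = x_i mod 19, x_{i+1} = (x_i − d_i)/19. The first 5 digits are (1, 0, 0, 12, 2).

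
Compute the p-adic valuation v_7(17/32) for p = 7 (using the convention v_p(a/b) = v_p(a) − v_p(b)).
v_7(17/32) = 0

Factor powers of 7 from the numerator and denominator of the reduced fraction: 17 = 7^0 · 17 and 32 = 7^0 · 32. Apply v_p(a/b) = v_p(a) − v_p(b): v_7(17/32) = 0 − 0 = 0.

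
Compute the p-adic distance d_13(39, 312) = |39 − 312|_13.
d_13(39, 312) = 1/13

Step 1 — x − y = 39 − 312 = -273. Step 2 — v_13(-273) = 1 (factor: -273 = −(13^1 · 21); the sign does not affect v_p). Step 3 — |x − y|_13 = 13^{-1} = 1/13.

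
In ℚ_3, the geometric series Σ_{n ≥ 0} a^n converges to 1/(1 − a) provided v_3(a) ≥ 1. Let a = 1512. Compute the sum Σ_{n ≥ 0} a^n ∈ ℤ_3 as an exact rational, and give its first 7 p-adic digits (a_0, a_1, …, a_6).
Σ a^n = 1/(1 − a) = -1/1511;  first 7 digits = (1, 0, 0, 2, 0, 0, 0)

v_3(a) = 3 ≥ 1, so the series converges in ℤ_3 to 1/(1 − a) = 1/(1 − 1512) = -1/1511. Expand this rational in ℤ_3: compute digits iteratively via d_i = x_i mod 3, x_{i+1} = (x_i − d_i)/3. The first 7 digits are (1, 0, 0, 2, 0, 0, 0).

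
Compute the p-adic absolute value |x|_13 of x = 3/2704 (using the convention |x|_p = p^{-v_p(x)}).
|3/2704|_13 = 169

Step 1 — compute v_13(x) by factoring powers of 13 out of the numerator and denominator: v_13(3/2704) = -2. Step 2 — apply |x|_p = p^{-v_p(x)} = 13^{2} = 169.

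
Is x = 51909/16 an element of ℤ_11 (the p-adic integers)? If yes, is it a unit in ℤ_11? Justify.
x ∈ ℤ_11 but not a unit; v_11(x) = 3 > 0

ℤ_11 = {x ∈ ℚ_11 : v_11(x) ≥ 0} and ℤ_11^× = {x ∈ ℤ_11 : v_11(x) = 0}. Here v_11(51909/16) = v_11(num) − v_11(den) = 3; compare against these criteria.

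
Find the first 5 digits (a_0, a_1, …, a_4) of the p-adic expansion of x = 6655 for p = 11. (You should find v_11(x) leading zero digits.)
(a_0, …, a_4) = (0, 0, 0, 5, 0)

v_11(6655) = 3, so a_0 = ... = a_2 = 0. Factor out: x = 11^3 · u with u = 5 a unit in ℤ_11. Expand u iteratively via a_{v+i} = u_i mod 11, u_{i+1} = (u_i − a_{v+i})/11:
  u_0 = 5;  a_3 = 5;  u_1 = (u_0 − 5)/11 = 0
  u_1 = 0;  a_4 = 0;  u_2 = (u_1 − 0)/11 = 0
Digits: (0, 0, 0, 5, 0).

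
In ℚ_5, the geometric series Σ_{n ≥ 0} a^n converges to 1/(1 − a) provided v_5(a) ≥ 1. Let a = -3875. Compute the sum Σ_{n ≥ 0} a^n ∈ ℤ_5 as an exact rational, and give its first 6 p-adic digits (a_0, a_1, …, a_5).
Σ a^n = 1/(1 − a) = 1/3876;  first 6 digits = (1, 0, 0, 4, 3, 3)

v_5(a) = 3 ≥ 1, so the series converges in ℤ_5 to 1/(1 − a) = 1/(1 − (-3875)) = 1/3876. Expand this rational in ℤ_5: compute digits iteratively via d_i = x_i mod 5, x_{i+1} = (x_i − d_i)/5. The first 6 digits are (1, 0, 0, 4, 3, 3).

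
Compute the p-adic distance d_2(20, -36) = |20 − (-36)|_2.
d_2(20, -36) = 1/8

Step 1 — x − y = 20 − (-36) = 56. Step 2 — v_2(56) = 3 (factor: 56 = (2^3 · 7); the sign does not affect v_p). Step 3 — |x − y|_2 = 2^{-3} = 1/8.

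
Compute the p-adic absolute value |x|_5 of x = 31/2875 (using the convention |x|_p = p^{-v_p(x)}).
|31/2875|_5 = 125

Step 1 — compute v_5(x) by factoring powers of 5 out of the numerator and denominator: v_5(31/2875) = -3. Step 2 — apply |x|_p = p^{-v_p(x)} = 5^{3} = 125.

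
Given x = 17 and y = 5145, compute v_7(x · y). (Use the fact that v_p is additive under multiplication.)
v_7(87465) = 3

v_p(x) = 0 (factor: 17 = 7^0 · 17); v_p(y) = 3 (factor: 5145 = 7^3 · 15). Additivity: v_p(xy) = v_p(x) + v_p(y) = 0 + 3 = 3. (Direct check: xy = 87465 = 7^3 · (255).)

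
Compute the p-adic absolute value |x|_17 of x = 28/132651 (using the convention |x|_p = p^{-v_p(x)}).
|28/132651|_17 = 4913

Step 1 — compute v_17(x) by factoring powers of 17 out of the numerator and denominator: v_17(28/132651) = -3. Step 2 — apply |x|_p = p^{-v_p(x)} = 17^{3} = 4913.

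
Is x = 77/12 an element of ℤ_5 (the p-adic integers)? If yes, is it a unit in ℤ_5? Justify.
x ∈ ℤ_5^× (unit); v_5(x) = 0

ℤ_5 = {x ∈ ℚ_5 : v_5(x) ≥ 0} and ℤ_5^× = {x ∈ ℤ_5 : v_5(x) = 0}. Here v_5(77/12) = v_5(num) − v_5(den) = 0; compare against these criteria.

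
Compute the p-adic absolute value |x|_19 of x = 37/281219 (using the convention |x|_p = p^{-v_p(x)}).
|37/281219|_19 = 6859

Step 1 — compute v_19(x) by factoring powers of 19 out of the numerator and denominator: v_19(37/281219) = -3. Step 2 — apply |x|_p = p^{-v_p(x)} = 19^{3} = 6859.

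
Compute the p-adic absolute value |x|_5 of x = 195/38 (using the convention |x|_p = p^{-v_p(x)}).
|195/38|_5 = 1/5

Step 1 — compute v_5(x) by factoring powers of 5 out of the numerator and denominator: v_5(195/38) = 1. Step 2 — apply |x|_p = p^{-v_p(x)} = 5^{-1} = 1/5.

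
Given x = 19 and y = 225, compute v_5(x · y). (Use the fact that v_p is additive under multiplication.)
v_5(4275) = 2

v_p(x) = 0 (factor: 19 = 5^0 · 19); v_p(y) = 2 (factor: 225 = 5^2 · 9). Additivity: v_p(xy) = v_p(x) + v_p(y) = 0 + 2 = 2. (Direct check: xy = 4275 = 5^2 · (171).)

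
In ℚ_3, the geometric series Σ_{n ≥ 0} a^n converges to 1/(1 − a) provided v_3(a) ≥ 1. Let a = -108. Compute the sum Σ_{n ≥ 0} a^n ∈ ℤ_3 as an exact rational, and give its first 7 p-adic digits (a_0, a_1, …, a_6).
Σ a^n = 1/(1 − a) = 1/109;  first 7 digits = (1, 0, 0, 2, 1, 2, 0)

v_3(a) = 3 ≥ 1, so the series converges in ℤ_3 to 1/(1 − a) = 1/(1 − (-108)) = 1/109. Expand this rational in ℤ_3: compute digits iteratively via d_i = x_i mod 3, x_{i+1} = (x_i − d_i)/3. The first 7 digits are (1, 0, 0, 2, 1, 2, 0).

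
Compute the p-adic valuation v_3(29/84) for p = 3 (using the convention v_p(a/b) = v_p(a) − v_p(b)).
v_3(29/84) = -1

Factor powers of 3 from the numerator and denominator of the reduced fraction: 29 = 3^0 · 29 and 84 = 3^1 · 28. Apply v_p(a/b) = v_p(a) − v_p(b): v_3(29/84) = 0 − 1 = -1.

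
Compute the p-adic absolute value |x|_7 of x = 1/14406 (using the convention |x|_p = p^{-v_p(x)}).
|1/14406|_7 = 2401

Step 1 — compute v_7(x) by factoring powers of 7 out of the numerator and denominator: v_7(1/14406) = -4. Step 2 — apply |x|_p = p^{-v_p(x)} = 7^{4} = 2401.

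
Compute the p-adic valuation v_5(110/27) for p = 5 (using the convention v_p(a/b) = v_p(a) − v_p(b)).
v_5(110/27) = 1

Factor powers of 5 from the numerator and denominator of the reduced fraction: 110 = 5^1 · 22 and 27 = 5^0 · 27. Apply v_p(a/b) = v_p(a) − v_p(b): v_5(110/27) = 1 − 0 = 1.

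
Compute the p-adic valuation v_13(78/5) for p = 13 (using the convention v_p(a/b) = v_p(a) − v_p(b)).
v_13(78/5) = 1

Factor powers of 13 from the numerator and denominator of the reduced fraction: 78 = 13^1 · 6 and 5 = 13^0 · 5. Apply v_p(a/b) = v_p(a) − v_p(b): v_13(78/5) = 1 − 0 = 1.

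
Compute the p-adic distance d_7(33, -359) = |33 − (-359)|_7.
d_7(33, -359) = 1/49

Step 1 — x − y = 33 − (-359) = 392. Step 2 — v_7(392) = 2 (factor: 392 = (7^2 · 8); the sign does not affect v_p). Step 3 — |x − y|_7 = 7^{-2} = 1/49.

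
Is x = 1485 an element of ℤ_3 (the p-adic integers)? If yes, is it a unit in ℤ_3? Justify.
x ∈ ℤ_3 but not a unit; v_3(x) = 3 > 0

ℤ_3 = {x ∈ ℚ_3 : v_3(x) ≥ 0} and ℤ_3^× = {x ∈ ℤ_3 : v_3(x) = 0}. Here v_3(1485) = v_3(num) − v_3(den) = 3; compare against these criteria.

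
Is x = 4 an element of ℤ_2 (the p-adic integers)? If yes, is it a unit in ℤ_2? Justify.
x ∈ ℤ_2 but not a unit; v_2(x) = 2 > 0

ℤ_2 = {x ∈ ℚ_2 : v_2(x) ≥ 0} and ℤ_2^× = {x ∈ ℤ_2 : v_2(x) = 0}. Here v_2(4) = v_2(num) − v_2(den) = 2; compare against these criteria.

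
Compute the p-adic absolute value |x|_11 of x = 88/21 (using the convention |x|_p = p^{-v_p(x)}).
|88/21|_11 = 1/11

Step 1 — compute v_11(x) by factoring powers of 11 out of the numerator and denominator: v_11(88/21) = 1. Step 2 — apply |x|_p = p^{-v_p(x)} = 11^{-1} = 1/11.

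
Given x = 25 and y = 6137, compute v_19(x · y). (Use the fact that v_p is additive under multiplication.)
v_19(153425) = 2

v_p(x) = 0 (factor: 25 = 19^0 · 25); v_p(y) = 2 (factor: 6137 = 19^2 · 17). Additivity: v_p(xy) = v_p(x) + v_p(y) = 0 + 2 = 2. (Direct check: xy = 153425 = 19^2 · (425).)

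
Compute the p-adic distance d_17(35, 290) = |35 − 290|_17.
d_17(35, 290) = 1/17

Step 1 — x − y = 35 − 290 = -255. Step 2 — v_17(-255) = 1 (factor: -255 = −(17^1 · 15); the sign does not affect v_p). Step 3 — |x − y|_17 = 17^{-1} = 1/17.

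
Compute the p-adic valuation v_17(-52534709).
v_17(-52534709) = 5

v_17(n) is the largest exponent k such that 17^k divides n. Factor out: -52534709 = -17^5 · 37. (Sign doesn't affect v_p.) So v_17(-52534709) = 5.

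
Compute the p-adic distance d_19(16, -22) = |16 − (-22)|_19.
d_19(16, -22) = 1/19

Step 1 — x − y = 16 − (-22) = 38. Step 2 — v_19(38) = 1 (factor: 38 = (19^1 · 2); the sign does not affect v_p). Step 3 — |x − y|_19 = 19^{-1} = 1/19.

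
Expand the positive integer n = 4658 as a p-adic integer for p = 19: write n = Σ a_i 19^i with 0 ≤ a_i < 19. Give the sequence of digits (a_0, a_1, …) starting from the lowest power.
(a_0, a_1, …) = (3, 17, 12)

Repeated division by 19 gives the digits low-to-high: 4658 = 3 + 17·19^1 + 12·19^2. Digit sequence: (3, 17, 12).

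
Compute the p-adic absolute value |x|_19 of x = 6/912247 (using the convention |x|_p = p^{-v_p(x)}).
|6/912247|_19 = 130321

Step 1 — compute v_19(x) by factoring powers of 19 out of the numerator and denominator: v_19(6/912247) = -4. Step 2 — apply |x|_p = p^{-v_p(x)} = 19^{4} = 130321.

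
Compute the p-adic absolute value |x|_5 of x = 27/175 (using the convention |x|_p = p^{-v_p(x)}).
|27/175|_5 = 25

Step 1 — compute v_5(x) by factoring powers of 5 out of the numerator and denominator: v_5(27/175) = -2. Step 2 — apply |x|_p = p^{-v_p(x)} = 5^{2} = 25.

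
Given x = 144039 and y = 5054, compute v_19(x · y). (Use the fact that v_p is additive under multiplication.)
v_19(727973106) = 5

v_p(x) = 3 (factor: 144039 = 19^3 · 21); v_p(y) = 2 (factor: 5054 = 19^2 · 14). Additivity: v_p(xy) = v_p(x) + v_p(y) = 3 + 2 = 5. (Direct check: xy = 727973106 = 19^5 · (294).)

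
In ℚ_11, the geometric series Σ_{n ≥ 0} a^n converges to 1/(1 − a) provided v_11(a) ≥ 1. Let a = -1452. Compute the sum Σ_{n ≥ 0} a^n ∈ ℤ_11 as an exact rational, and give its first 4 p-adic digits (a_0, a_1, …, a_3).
Σ a^n = 1/(1 − a) = 1/1453;  first 4 digits = (1, 0, 10, 9)

v_11(a) = 2 ≥ 1, so the series converges in ℤ_11 to 1/(1 − a) = 1/(1 − (-1452)) = 1/1453. Expand this rational in ℤ_11: compute digits iteratively via d_i = x_i mod 11, x_{i+1} = (x_i − d_i)/11. The first 4 digits are (1, 0, 10, 9).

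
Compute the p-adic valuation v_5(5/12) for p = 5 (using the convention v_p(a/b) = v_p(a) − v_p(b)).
v_5(5/12) = 1

Factor powers of 5 from the numerator and denominator of the reduced fraction: 5 = 5^1 · 1 and 12 = 5^0 · 12. Apply v_p(a/b) = v_p(a) − v_p(b): v_5(5/12) = 1 − 0 = 1.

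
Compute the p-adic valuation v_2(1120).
v_2(1120) = 5

v_2(n) is the largest exponent k such that 2^k divides n. Factor out: 1120 = 2^5 · 35. (Sign doesn't affect v_p.) So v_2(1120) = 5.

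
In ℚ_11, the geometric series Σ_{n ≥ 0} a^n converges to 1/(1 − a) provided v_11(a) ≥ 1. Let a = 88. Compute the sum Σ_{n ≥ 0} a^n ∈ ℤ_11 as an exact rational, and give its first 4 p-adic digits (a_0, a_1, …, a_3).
Σ a^n = 1/(1 − a) = -1/87;  first 4 digits = (1, 8, 9, 0)

v_11(a) = 1 ≥ 1, so the series converges in ℤ_11 to 1/(1 − a) = 1/(1 − 88) = -1/87. Expand this rational in ℤ_11: compute digits iteratively via d_i = x_i mod 11, x_{i+1} = (x_i − d_i)/11. The first 4 digits are (1, 8, 9, 0).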